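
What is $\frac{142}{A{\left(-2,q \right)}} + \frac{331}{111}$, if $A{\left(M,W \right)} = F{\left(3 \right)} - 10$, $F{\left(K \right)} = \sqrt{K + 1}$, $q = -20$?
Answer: $- \frac{6557}{444} \approx -14.768$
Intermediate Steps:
$F{\left(K \right)} = \sqrt{1 + K}$
$A{\left(M,W \right)} = -8$ ($A{\left(M,W \right)} = \sqrt{1 + 3} - 10 = \sqrt{4} - 10 = 2 - 10 = -8$)
$\frac{142}{A{\left(-2,q \right)}} + \frac{331}{111} = \frac{142}{-8} + \frac{331}{111} = 142 \left(- \frac{1}{8}\right) + 331 \cdot \frac{1}{111} = - \frac{71}{4} + \frac{331}{111} = - \frac{6557}{444}$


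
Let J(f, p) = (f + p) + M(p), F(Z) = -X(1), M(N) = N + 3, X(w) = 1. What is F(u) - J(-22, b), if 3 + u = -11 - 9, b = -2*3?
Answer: 30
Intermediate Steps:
b = -6
u = -23 (u = -3 + (-11 - 9) = -3 - 20 = -23)
M(N) = 3 + N
F(Z) = -1 (F(Z) = -1*1 = -1)
J(f, p) = 3 + f + 2*p (J(f, p) = (f + p) + (3 + p) = 3 + f + 2*p)
F(u) - J(-22, b) = -1 - (3 - 22 + 2*(-6)) = -1 - (3 - 22 - 12) = -1 - 1*(-31) = -1 + 31 = 30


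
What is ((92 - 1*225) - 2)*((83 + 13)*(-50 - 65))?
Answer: 1490400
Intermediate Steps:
((92 - 1*225) - 2)*((83 + 13)*(-50 - 65)) = ((92 - 225) - 2)*(96*(-115)) = (-133 - 2)*(-11040) = -135*(-11040) = 1490400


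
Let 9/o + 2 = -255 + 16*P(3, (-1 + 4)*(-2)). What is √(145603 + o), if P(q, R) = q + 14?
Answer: √3640090/5 ≈ 381.58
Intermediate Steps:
P(q, R) = 14 + q
o = ⅗ (o = 9/(-2 + (-255 + 16*(14 + 3))) = 9/(-2 + (-255 + 16*17)) = 9/(-2 + (-255 + 272)) = 9/(-2 + 17) = 9/15 = 9*(1/15) = ⅗ ≈ 0.60000)
√(145603 + o) = √(145603 + ⅗) = √(728018/5) = √3640090/5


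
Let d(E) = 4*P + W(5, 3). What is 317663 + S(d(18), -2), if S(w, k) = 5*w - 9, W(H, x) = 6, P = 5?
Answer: 317784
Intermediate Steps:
d(E) = 26 (d(E) = 4*5 + 6 = 20 + 6 = 26)
S(w, k) = -9 + 5*w
317663 + S(d(18), -2) = 317663 + (-9 + 5*26) = 317663 + (-9 + 130) = 317663 + 121 = 317784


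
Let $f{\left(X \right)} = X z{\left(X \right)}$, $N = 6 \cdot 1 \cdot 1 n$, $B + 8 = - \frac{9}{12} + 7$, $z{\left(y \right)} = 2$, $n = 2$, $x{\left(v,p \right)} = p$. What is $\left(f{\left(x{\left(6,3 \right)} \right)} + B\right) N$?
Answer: $51$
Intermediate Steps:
$B = - \frac{7}{4}$ ($B = -8 + \left(- \frac{9}{12} + 7\right) = -8 + \left(\left(-9\right) \frac{1}{12} + 7\right) = -8 + \left(- \frac{3}{4} + 7\right) = -8 + \frac{25}{4} = - \frac{7}{4} \approx -1.75$)
$N = 12$ ($N = 6 \cdot 1 \cdot 1 \cdot 2 = 6 \cdot 1 \cdot 2 = 6 \cdot 2 = 12$)
$f{\left(X \right)} = 2 X$ ($f{\left(X \right)} = X 2 = 2 X$)
$\left(f{\left(x{\left(6,3 \right)} \right)} + B\right) N = \left(2 \cdot 3 - \frac{7}{4}\right) 12 = \left(6 - \frac{7}{4}\right) 12 = \frac{17}{4} \cdot 12 = 51$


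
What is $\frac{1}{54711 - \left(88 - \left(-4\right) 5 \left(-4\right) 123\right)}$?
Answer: $\frac{1}{64463} \approx 1.5513 \cdot 10^{-5}$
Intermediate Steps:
$\frac{1}{54711 - \left(88 - \left(-4\right) 5 \left(-4\right) 123\right)} = \frac{1}{54711 - \left(88 - \left(-20\right) \left(-4\right) 123\right)} = \frac{1}{54711 + \left(80 \cdot 123 - 88\right)} = \frac{1}{54711 + \left(9840 - 88\right)} = \frac{1}{54711 + 9752} = \frac{1}{64463}$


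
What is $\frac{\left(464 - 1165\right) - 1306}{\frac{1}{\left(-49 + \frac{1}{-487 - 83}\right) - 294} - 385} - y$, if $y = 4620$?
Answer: $- \frac{347365658523}{75272305} \approx -4614.8$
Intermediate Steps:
$\frac{\left(464 - 1165\right) - 1306}{\frac{1}{\left(-49 + \frac{1}{-487 - 83}\right) - 294} - 385} - y = \frac{\left(464 - 1165\right) - 1306}{\frac{1}{\left(-49 + \frac{1}{-487 - 83}\right) - 294} - 385} - 4620 = \frac{\left(464 - 1165\right) - 1306}{\frac{1}{\left(-49 + \frac{1}{-570}\right) - 294} - 385} - 4620 = \frac{-701 - 1306}{\frac{1}{\left(-49 - \frac{1}{570}\right) - 294} - 385} - 4620 = - \frac{2007}{\frac{1}{- \frac{27931}{570} - 294} - 385} - 4620 = - \frac{2007}{\frac{1}{- \frac{195511}{570}} - 385} - 4620 = - \frac{2007}{- \frac{570}{195511} - 385} - 4620 = - \frac{2007}{- \frac{75272305}{195511}} - 4620 = \left(-2007\right) \left(- \frac{195511}{75272305}\right) - 4620 = \frac{392390577}{75272305} - 4620 = - \frac{347365658523}{75272305}$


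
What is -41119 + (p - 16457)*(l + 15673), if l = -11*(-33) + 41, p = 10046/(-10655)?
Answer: -2819690891282/10655 ≈ -2.6464e+8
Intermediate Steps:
p = -10046/10655 (p = 10046*(-1/10655) = -10046/10655 ≈ -0.94284)
l = 404 (l = 363 + 41 = 404)
-41119 + (p - 16457)*(l + 15673) = -41119 + (-10046/10655 - 16457)*(404 + 15673) = -41119 - 175359381/10655*16077 = -41119 - 2819252768337/10655 = -2819690891282/10655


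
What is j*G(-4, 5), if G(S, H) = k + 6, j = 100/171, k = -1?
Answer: 500/171 ≈ 2.9240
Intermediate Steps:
j = 100/171 (j = 100*(1/171) = 100/171 ≈ 0.58479)
G(S, H) = 5 (G(S, H) = -1 + 6 = 5)
j*G(-4, 5) = (100/171)*5 = 500/171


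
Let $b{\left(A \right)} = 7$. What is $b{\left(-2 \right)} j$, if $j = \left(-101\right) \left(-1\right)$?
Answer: $707$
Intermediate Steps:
$j = 101$
$b{\left(-2 \right)} j = 7 \cdot 101 = 707$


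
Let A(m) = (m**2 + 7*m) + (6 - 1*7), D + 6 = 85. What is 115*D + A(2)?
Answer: 9102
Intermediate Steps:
D = 79 (D = -6 + 85 = 79)
A(m) = -1 + m**2 + 7*m (A(m) = (m**2 + 7*m) + (6 - 7) = (m**2 + 7*m) - 1 = -1 + m**2 + 7*m)
115*D + A(2) = 115*79 + (-1 + 2**2 + 7*2) = 9085 + (-1 + 4 + 14) = 9085 + 17 = 9102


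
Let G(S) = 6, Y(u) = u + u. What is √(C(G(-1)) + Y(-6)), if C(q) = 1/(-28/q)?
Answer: 3*I*√266/14 ≈ 3.4949*I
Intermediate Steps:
Y(u) = 2*u
C(q) = -q/28
√(C(G(-1)) + Y(-6)) = √(-1/28*6 + 2*(-6)) = √(-3/14 - 12) = √(-171/14) = 3*I*√266/14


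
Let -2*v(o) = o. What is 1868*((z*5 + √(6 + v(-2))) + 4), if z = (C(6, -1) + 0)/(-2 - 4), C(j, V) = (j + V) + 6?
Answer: -28954/3 + 1868*√7 ≈ -4709.1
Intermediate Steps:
v(o) = -o/2
C(j, V) = 6 + V + j (C(j, V) = (V + j) + 6 = 6 + V + j)
z = -11/6 (z = ((6 - 1 + 6) + 0)/(-2 - 4) = (11 + 0)/(-6) = 11*(-⅙) = -11/6 ≈ -1.8333)
1868*((z*5 + √(6 + v(-2))) + 4) = 1868*((-11/6*5 + √(6 - ½*(-2))) + 4) = 1868*((-55/6 + √(6 + 1)) + 4) = 1868*((-55/6 + √7) + 4) = 1868*(-31/6 + √7) = -28954/3 + 1868*√7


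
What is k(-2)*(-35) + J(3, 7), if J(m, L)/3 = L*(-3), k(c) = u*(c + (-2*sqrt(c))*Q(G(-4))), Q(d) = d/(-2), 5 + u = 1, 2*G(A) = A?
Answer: -343 - 280*I*sqrt(2) ≈ -343.0 - 395.98*I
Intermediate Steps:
G(A) = A/2
u = -4 (u = -5 + 1 = -4)
Q(d) = -d/2 (Q(d) = d*(-1/2) = -d/2)
k(c) = -4*c + 8*sqrt(c) (k(c) = -4*(c + (-2*sqrt(c))*(-(-4)/4)) = -4*(c + (-2*sqrt(c))*(-1/2*(-2))) = -4*(c - 2*sqrt(c)*1) = -4*(c - 2*sqrt(c)) = -4*c + 8*sqrt(c))
J(m, L) = -9*L (J(m, L) = 3*(L*(-3)) = 3*(-3*L) = -9*L)
k(-2)*(-35) + J(3, 7) = (-4*(-2) + 8*sqrt(-2))*(-35) - 9*7 = (8 + 8*(I*sqrt(2)))*(-35) - 63 = (8 + 8*I*sqrt(2))*(-35) - 63 = (-280 - 280*I*sqrt(2)) - 63 = -343 - 280*I*sqrt(2)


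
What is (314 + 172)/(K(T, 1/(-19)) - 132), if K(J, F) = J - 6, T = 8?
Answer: -243/65 ≈ -3.7385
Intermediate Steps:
K(J, F) = -6 + J
(314 + 172)/(K(T, 1/(-19)) - 132) = (314 + 172)/((-6 + 8) - 132) = 486/(2 - 132) = 486/(-130) = 486*(-1/130) = -243/65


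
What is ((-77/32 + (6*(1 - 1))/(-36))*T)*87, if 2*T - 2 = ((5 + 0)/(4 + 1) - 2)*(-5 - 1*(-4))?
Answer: -20097/64 ≈ -314.02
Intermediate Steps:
T = 3/2 (T = 1 + (((5 + 0)/(4 + 1) - 2)*(-5 - 1*(-4)))/2 = 1 + ((5/5 - 2)*(-5 + 4))/2 = 1 + ((5*(⅕) - 2)*(-1))/2 = 1 + ((1 - 2)*(-1))/2 = 1 + (-1*(-1))/2 = 1 + (½)*1 = 1 + ½ = 3/2 ≈ 1.5000)
((-77/32 + (6*(1 - 1))/(-36))*T)*87 = ((-77/32 + (6*(1 - 1))/(-36))*(3/2))*87 = ((-77*1/32 + (6*0)*(-1/36))*(3/2))*87 = ((-77/32 + 0*(-1/36))*(3/2))*87 = ((-77/32 + 0)*(3/2))*87 = -77/32*3/2*87 = -231/64*87 = -20097/64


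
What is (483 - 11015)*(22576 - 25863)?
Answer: 34618684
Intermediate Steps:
(483 - 11015)*(22576 - 25863) = -10532*(-3287) = 34618684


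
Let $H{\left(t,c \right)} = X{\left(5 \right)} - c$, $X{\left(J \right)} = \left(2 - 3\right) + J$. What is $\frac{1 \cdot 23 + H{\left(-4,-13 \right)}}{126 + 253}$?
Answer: $\frac{40}{379} \approx 0.10554$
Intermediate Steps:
$X{\left(J \right)} = -1 + J$
$H{\left(t,c \right)} = 4 - c$ ($H{\left(t,c \right)} = \left(-1 + 5\right) - c = 4 - c$)
$\frac{1 \cdot 23 + H{\left(-4,-13 \right)}}{126 + 253} = \frac{1 \cdot 23 + \left(4 - -13\right)}{126 + 253} = \frac{23 + \left(4 + 13\right)}{379} = \left(23 + 17\right) \frac{1}{379} = 40 \cdot \frac{1}{379} = \frac{40}{379}$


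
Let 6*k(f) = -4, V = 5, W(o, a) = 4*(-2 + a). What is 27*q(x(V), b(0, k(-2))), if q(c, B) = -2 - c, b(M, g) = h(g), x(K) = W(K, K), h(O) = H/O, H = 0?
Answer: -378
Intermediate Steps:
W(o, a) = -8 + 4*a
k(f) = -⅔ (k(f) = (⅙)*(-4) = -⅔)
h(O) = 0 (h(O) = 0/O = 0)
x(K) = -8 + 4*K
b(M, g) = 0
27*q(x(V), b(0, k(-2))) = 27*(-2 - (-8 + 4*5)) = 27*(-2 - (-8 + 20)) = 27*(-2 - 1*12) = 27*(-2 - 12) = 27*(-14) = -378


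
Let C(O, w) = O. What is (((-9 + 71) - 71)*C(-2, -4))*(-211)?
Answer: -3798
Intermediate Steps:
(((-9 + 71) - 71)*C(-2, -4))*(-211) = (((-9 + 71) - 71)*(-2))*(-211) = ((62 - 71)*(-2))*(-211) = -9*(-2)*(-211) = 18*(-211) = -3798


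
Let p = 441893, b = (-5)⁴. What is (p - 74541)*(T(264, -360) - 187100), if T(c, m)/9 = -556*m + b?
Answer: 595097382680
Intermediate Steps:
b = 625
T(c, m) = 5625 - 5004*m (T(c, m) = 9*(-556*m + 625) = 9*(625 - 556*m) = 5625 - 5004*m)
(p - 74541)*(T(264, -360) - 187100) = (441893 - 74541)*((5625 - 5004*(-360)) - 187100) = 367352*((5625 + 1801440) - 187100) = 367352*(1807065 - 187100) = 367352*1619965 = 595097382680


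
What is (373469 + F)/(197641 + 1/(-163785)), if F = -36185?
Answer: 13810514985/8092657796 ≈ 1.7065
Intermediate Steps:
(373469 + F)/(197641 + 1/(-163785)) = (373469 - 36185)/(197641 + 1/(-163785)) = 337284/(197641 - 1/163785) = 337284/(32370631184/163785) = 337284*(163785/32370631184) = 13810514985/8092657796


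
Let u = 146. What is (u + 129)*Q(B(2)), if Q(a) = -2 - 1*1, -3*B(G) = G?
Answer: -825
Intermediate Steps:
B(G) = -G/3
Q(a) = -3 (Q(a) = -2 - 1 = -3)
(u + 129)*Q(B(2)) = (146 + 129)*(-3) = 275*(-3) = -825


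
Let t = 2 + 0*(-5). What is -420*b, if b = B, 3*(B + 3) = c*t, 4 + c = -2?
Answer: 2940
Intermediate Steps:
t = 2 (t = 2 + 0 = 2)
c = -6 (c = -4 - 2 = -6)
B = -7 (B = -3 + (-6*2)/3 = -3 + (⅓)*(-12) = -3 - 4 = -7)
b = -7
-420*b = -420*(-7) = 2940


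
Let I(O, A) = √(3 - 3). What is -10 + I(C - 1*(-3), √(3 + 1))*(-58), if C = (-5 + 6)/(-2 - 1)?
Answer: -10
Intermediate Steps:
C = -⅓ (C = 1/(-3) = 1*(-⅓) = -⅓ ≈ -0.33333)
I(O, A) = 0 (I(O, A) = √0 = 0)
-10 + I(C - 1*(-3), √(3 + 1))*(-58) = -10 + 0*(-58) = -10 + 0 = -10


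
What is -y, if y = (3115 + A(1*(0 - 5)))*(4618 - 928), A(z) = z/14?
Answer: -80451225/7 ≈ -1.1493e+7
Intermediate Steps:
A(z) = z/14 (A(z) = z*(1/14) = z/14)
y = 80451225/7 (y = (3115 + (1*(0 - 5))/14)*(4618 - 928) = (3115 + (1*(-5))/14)*3690 = (3115 + (1/14)*(-5))*3690 = (3115 - 5/14)*3690 = (43605/14)*3690 = 80451225/7 ≈ 1.1493e+7)
-y = -1*80451225/7 = -80451225/7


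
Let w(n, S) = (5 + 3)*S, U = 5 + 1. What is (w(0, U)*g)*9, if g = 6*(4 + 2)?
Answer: 15552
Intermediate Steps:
U = 6
g = 36 (g = 6*6 = 36)
w(n, S) = 8*S
(w(0, U)*g)*9 = ((8*6)*36)*9 = (48*36)*9 = 1728*9 = 15552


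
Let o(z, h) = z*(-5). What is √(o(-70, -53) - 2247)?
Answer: I*√1897 ≈ 43.555*I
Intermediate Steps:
o(z, h) = -5*z
√(o(-70, -53) - 2247) = √(-5*(-70) - 2247) = √(350 - 2247) = √(-1897) = I*√1897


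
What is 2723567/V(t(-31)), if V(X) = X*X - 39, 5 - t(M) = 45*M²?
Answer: 2723567/1869697561 ≈ 0.0014567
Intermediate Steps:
t(M) = 5 - 45*M²
V(X) = -39 + X² (V(X) = X² - 39 = -39 + X²)
2723567/V(t(-31)) = 2723567/(-39 + (5 - 45*(-31)²)²) = 2723567/(-39 + (5 - 45*961)²) = 2723567/(-39 + (5 - 43245)²) = 2723567/(-39 + (-43240)²) = 2723567/(-39 + 1869697600) = 2723567/1869697561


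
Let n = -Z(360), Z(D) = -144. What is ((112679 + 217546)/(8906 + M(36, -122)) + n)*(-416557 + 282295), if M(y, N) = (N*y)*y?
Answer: -1420185775509/74603 ≈ -1.9037e+7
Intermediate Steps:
M(y, N) = N*y²
n = 144 (n = -1*(-144) = 144)
((112679 + 217546)/(8906 + M(36, -122)) + n)*(-416557 + 282295) = ((112679 + 217546)/(8906 - 122*36²) + 144)*(-416557 + 282295) = (330225/(8906 - 122*1296) + 144)*(-134262) = (330225/(8906 - 158112) + 144)*(-134262) = (330225/(-149206) + 144)*(-134262) = (330225*(-1/149206) + 144)*(-134262) = (-330225/149206 + 144)*(-134262) = (21155439/149206)*(-134262) = -1420185775509/74603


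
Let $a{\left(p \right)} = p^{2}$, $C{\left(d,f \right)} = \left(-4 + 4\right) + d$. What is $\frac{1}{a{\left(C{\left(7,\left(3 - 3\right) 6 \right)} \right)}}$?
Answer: $\frac{1}{49} \approx 0.020408$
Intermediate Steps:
$C{\left(d,f \right)} = d$ ($C{\left(d,f \right)} = 0 + d = d$)
$\frac{1}{a{\left(C{\left(7,\left(3 - 3\right) 6 \right)} \right)}} = \frac{1}{7^{2}} = \frac{1}{49}$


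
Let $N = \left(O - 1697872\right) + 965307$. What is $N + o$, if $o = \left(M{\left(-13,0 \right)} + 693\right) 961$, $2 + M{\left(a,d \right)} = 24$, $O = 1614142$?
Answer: $1568692$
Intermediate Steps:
$M{\left(a,d \right)} = 22$ ($M{\left(a,d \right)} = -2 + 24 = 22$)
$o = 687115$ ($o = \left(22 + 693\right) 961 = 715 \cdot 961 = 687115$)
$N = 881577$ ($N = \left(1614142 - 1697872\right) + 965307 = -83730 + 965307 = 881577$)
$N + o = 881577 + 687115 = 1568692$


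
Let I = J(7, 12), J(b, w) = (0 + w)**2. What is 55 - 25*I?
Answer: -3545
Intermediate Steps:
J(b, w) = w**2
I = 144 (I = 12**2 = 144)
55 - 25*I = 55 - 25*144 = 55 - 3600 = -3545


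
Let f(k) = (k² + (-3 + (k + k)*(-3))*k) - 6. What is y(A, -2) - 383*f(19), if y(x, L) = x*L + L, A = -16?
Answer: 715474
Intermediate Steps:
y(x, L) = L + L*x (y(x, L) = L*x + L = L + L*x)
f(k) = -6 + k² + k*(-3 - 6*k) (f(k) = (k² + (-3 + (2*k)*(-3))*k) - 6 = (k² + (-3 - 6*k)*k) - 6 = (k² + k*(-3 - 6*k)) - 6 = -6 + k² + k*(-3 - 6*k))
y(A, -2) - 383*f(19) = -2*(1 - 16) - 383*(-6 - 5*19² - 3*19) = -2*(-15) - 383*(-6 - 5*361 - 57) = 30 - 383*(-6 - 1805 - 57) = 30 - 383*(-1868) = 30 + 715444 = 715474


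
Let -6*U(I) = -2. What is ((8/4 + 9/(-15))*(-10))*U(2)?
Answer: -14/3 ≈ -4.6667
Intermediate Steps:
U(I) = ⅓ (U(I) = -⅙*(-2) = ⅓)
((8/4 + 9/(-15))*(-10))*U(2) = ((8/4 + 9/(-15))*(-10))*(⅓) = ((8*(¼) + 9*(-1/15))*(-10))*(⅓) = ((2 - ⅗)*(-10))*(⅓) = ((7/5)*(-10))*(⅓) = -14*⅓ = -14/3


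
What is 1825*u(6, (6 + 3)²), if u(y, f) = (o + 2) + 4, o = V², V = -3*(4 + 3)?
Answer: 815775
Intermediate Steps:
V = -21 (V = -3*7 = -21)
o = 441 (o = (-21)² = 441)
u(y, f) = 447 (u(y, f) = (441 + 2) + 4 = 443 + 4 = 447)
1825*u(6, (6 + 3)²) = 1825*447 = 815775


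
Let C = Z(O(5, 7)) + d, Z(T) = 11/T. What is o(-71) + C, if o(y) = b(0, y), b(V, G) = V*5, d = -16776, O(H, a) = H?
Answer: -83869/5 ≈ -16774.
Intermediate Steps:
b(V, G) = 5*V
o(y) = 0 (o(y) = 5*0 = 0)
C = -83869/5 (C = 11/5 - 16776 = -83869/5 ≈ -16774.)
o(-71) + C = 0 - 83869/5 = -83869/5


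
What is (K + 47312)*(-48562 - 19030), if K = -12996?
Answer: -2319487072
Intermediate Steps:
(K + 47312)*(-48562 - 19030) = (-12996 + 47312)*(-48562 - 19030) = 34316*(-67592) = -2319487072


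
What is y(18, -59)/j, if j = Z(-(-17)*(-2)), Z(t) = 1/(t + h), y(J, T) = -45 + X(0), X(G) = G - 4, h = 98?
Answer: -3136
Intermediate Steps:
X(G) = -4 + G
y(J, T) = -49 (y(J, T) = -45 + (-4 + 0) = -45 - 4 = -49)
Z(t) = 1/(98 + t) (Z(t) = 1/(t + 98) = 1/(98 + t))
j = 1/64 (j = 1/(98 - (-17)*(-2)) = 1/(98 - 17*2) = 1/(98 - 34) = 1/64 ≈ 0.015625)
y(18, -59)/j = -49/1/64 = -49*64 = -3136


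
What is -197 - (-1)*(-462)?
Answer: -659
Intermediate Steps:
-197 - (-1)*(-462) = -197 - 1*462 = -197 - 462 = -659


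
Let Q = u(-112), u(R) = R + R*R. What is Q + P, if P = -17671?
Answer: -5239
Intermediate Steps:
u(R) = R + R**2
Q = 12432 (Q = -112*(1 - 112) = -112*(-111) = 12432)
Q + P = 12432 - 17671 = -5239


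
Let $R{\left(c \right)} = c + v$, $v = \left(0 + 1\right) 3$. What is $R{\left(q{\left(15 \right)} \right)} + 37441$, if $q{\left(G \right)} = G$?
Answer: $37459$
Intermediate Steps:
$v = 3$ ($v = 1 \cdot 3 = 3$)
$R{\left(c \right)} = 3 + c$ ($R{\left(c \right)} = c + 3 = 3 + c$)
$R{\left(q{\left(15 \right)} \right)} + 37441 = \left(3 + 15\right) + 37441 = 18 + 37441 = 37459$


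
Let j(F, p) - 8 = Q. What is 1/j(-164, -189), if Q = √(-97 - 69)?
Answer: 4/115 - I*√166/230 ≈ 0.034783 - 0.056018*I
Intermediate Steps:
Q = I*√166 (Q = √(-166) = I*√166 ≈ 12.884*I)
j(F, p) = 8 + I*√166
1/j(-164, -189) = 1/(8 + I*√166)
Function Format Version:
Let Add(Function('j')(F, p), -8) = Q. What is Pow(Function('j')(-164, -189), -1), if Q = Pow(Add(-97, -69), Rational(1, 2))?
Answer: Add(Rational(4, 115), Mul(Rational(-1, 230), I, Pow(166, Rational(1, 2)))) ≈ Add(0.034783, Mul(-0.056018, I))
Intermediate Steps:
Q = Mul(I, Pow(166, Rational(1, 2))) (Q = Pow(-166, Rational(1, 2)) = Mul(I, Pow(166, Rational(1, 2))) ≈ Mul(12.884, I))
Function('j')(F, p) = Add(8, Mul(I, Pow(166, Rational(1, 2))))
Pow(Function('j')(-164, -189), -1) = Pow(Add(8, Mul(I, Pow(166, Rational(1, 2)))), -1)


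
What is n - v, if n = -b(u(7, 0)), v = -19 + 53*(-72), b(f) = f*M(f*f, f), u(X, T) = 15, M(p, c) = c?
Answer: 3610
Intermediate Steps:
b(f) = f² (b(f) = f*f = f²)
v = -3835 (v = -19 - 3816 = -3835)
n = -225 (n = -1*15² = -1*225 = -225)
n - v = -225 - 1*(-3835) = -225 + 3835 = 3610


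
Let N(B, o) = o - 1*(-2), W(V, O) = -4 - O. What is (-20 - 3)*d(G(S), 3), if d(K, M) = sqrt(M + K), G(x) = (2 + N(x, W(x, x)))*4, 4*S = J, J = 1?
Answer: -23*sqrt(2) ≈ -32.527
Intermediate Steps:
N(B, o) = 2 + o (N(B, o) = o + 2 = 2 + o)
S = 1/4 (S = (1/4)*1 = 1/4 ≈ 0.25000)
G(x) = -4*x (G(x) = (2 + (2 + (-4 - x)))*4 = (2 + (-2 - x))*4 = -x*4 = -4*x)
d(K, M) = sqrt(K + M)
(-20 - 3)*d(G(S), 3) = (-20 - 3)*sqrt(-4*1/4 + 3) = -23*sqrt(-1 + 3) = -23*sqrt(2)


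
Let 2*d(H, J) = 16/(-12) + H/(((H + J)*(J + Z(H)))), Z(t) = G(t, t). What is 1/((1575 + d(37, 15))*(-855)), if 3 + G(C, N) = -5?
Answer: -728/979959675 ≈ -7.4289e-7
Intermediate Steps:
G(C, N) = -8 (G(C, N) = -3 - 5 = -8)
Z(t) = -8
d(H, J) = -⅔ + H/(2*(-8 + J)*(H + J)) (d(H, J) = (16/(-12) + H/(((H + J)*(J - 8))))/2 = (16*(-1/12) + H/(((H + J)*(-8 + J))))/2 = (-4/3 + H/(((-8 + J)*(H + J))))/2 = (-4/3 + H*(1/((-8 + J)*(H + J))))/2 = (-4/3 + H/((-8 + J)*(H + J)))/2 = -⅔ + H/(2*(-8 + J)*(H + J)))
1/((1575 + d(37, 15))*(-855)) = 1/((1575 + (-4*15² + 32*15 + 35*37 - 4*37*15)/(6*(15² - 8*37 - 8*15 + 37*15)))*(-855)) = 1/((1575 + (-4*225 + 480 + 1295 - 2220)/(6*(225 - 296 - 120 + 555)))*(-855)) = 1/((1575 + (⅙)*(-900 + 480 + 1295 - 2220)/364)*(-855)) = 1/((1575 + (⅙)*(1/364)*(-1345))*(-855)) = 1/((1575 - 1345/2184)*(-855)) = 1/((3438455/2184)*(-855)) = 1/(-979959675/728) = -728/979959675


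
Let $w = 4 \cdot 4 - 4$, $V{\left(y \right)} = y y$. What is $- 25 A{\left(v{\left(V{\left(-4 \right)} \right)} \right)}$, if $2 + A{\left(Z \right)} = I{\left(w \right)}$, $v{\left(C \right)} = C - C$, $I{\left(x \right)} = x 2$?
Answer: $-550$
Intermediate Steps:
$V{\left(y \right)} = y^{2}$
$w = 12$ ($w = 16 - 4 = 12$)
$I{\left(x \right)} = 2 x$
$v{\left(C \right)} = 0$
$A{\left(Z \right)} = 22$ ($A{\left(Z \right)} = -2 + 2 \cdot 12 = -2 + 24 = 22$)
$- 25 A{\left(v{\left(V{\left(-4 \right)} \right)} \right)} = \left(-25\right) 22 = -550$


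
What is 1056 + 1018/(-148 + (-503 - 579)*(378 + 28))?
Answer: 232023811/219720 ≈ 1056.0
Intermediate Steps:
1056 + 1018/(-148 + (-503 - 579)*(378 + 28)) = 1056 + 1018/(-148 - 1082*406) = 1056 + 1018/(-148 - 439292) = 1056 + 1018/(-439440) = 1056 - 1/439440*1018 = 1056 - 509/219720 = 232023811/219720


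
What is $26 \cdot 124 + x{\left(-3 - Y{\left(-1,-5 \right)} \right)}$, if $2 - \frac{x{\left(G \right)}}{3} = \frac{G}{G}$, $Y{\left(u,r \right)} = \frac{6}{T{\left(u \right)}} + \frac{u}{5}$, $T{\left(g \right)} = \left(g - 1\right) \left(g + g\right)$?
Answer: $3227$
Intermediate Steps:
$T{\left(g \right)} = 2 g \left(-1 + g\right)$ ($T{\left(g \right)} = \left(-1 + g\right) 2 g = 2 g \left(-1 + g\right)$)
$Y{\left(u,r \right)} = \frac{u}{5} + \frac{3}{u \left(-1 + u\right)}$ ($Y{\left(u,r \right)} = \frac{6}{2 u \left(-1 + u\right)} + \frac{u}{5} = 6 \frac{1}{2 u \left(-1 + u\right)} + u \frac{1}{5} = \frac{3}{u \left(-1 + u\right)} + \frac{u}{5} = \frac{u}{5} + \frac{3}{u \left(-1 + u\right)}$)
$x{\left(G \right)} = 3$ ($x{\left(G \right)} = 6 - 3 \frac{G}{G} = 6 - 3 = 3$)
$26 \cdot 124 + x{\left(-3 - Y{\left(-1,-5 \right)} \right)} = 26 \cdot 124 + 3 = 3224 + 3 = 3227$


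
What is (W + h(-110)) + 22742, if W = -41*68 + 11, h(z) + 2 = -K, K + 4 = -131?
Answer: 20098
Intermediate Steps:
K = -135 (K = -4 - 131 = -135)
h(z) = 133 (h(z) = -2 - 1*(-135) = -2 + 135 = 133)
W = -2777 (W = -2788 + 11 = -2777)
(W + h(-110)) + 22742 = (-2777 + 133) + 22742 = -2644 + 22742 = 20098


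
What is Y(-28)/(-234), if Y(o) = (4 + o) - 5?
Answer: 29/234 ≈ 0.12393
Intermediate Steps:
Y(o) = -1 + o
Y(-28)/(-234) = (-1 - 28)/(-234) = -29*(-1/234) = 29/234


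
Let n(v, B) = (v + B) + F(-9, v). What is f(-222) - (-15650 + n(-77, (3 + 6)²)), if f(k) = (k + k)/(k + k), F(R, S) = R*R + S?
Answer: 15643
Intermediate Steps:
F(R, S) = S + R² (F(R, S) = R² + S = S + R²)
f(k) = 1 (f(k) = (2*k)/((2*k)) = (2*k)*(1/(2*k)) = 1)
n(v, B) = 81 + B + 2*v (n(v, B) = (v + B) + (v + (-9)²) = (B + v) + (v + 81) = (B + v) + (81 + v) = 81 + B + 2*v)
f(-222) - (-15650 + n(-77, (3 + 6)²)) = 1 - (-15650 + (81 + (3 + 6)² + 2*(-77))) = 1 - (-15650 + (81 + 9² - 154)) = 1 - (-15650 + (81 + 81 - 154)) = 1 - (-15650 + 8) = 1 - 1*(-15642) = 1 + 15642 = 15643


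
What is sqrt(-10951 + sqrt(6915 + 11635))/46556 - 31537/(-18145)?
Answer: 31537/18145 + sqrt(-10951 + 5*sqrt(742))/46556 ≈ 1.7381 + 0.0022337*I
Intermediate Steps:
sqrt(-10951 + sqrt(6915 + 11635))/46556 - 31537/(-18145) = sqrt(-10951 + sqrt(18550))*(1/46556) - 31537*(-1/18145) = sqrt(-10951 + 5*sqrt(742))*(1/46556) + 31537/18145 = sqrt(-10951 + 5*sqrt(742))/46556 + 31537/18145 = 31537/18145 + sqrt(-10951 + 5*sqrt(742))/46556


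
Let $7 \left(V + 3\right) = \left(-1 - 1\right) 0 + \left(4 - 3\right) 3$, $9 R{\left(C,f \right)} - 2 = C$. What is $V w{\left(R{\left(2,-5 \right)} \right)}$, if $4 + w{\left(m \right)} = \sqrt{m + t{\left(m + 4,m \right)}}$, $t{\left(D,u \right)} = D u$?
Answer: $\frac{44}{7} \approx 6.2857$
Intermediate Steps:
$R{\left(C,f \right)} = \frac{2}{9} + \frac{C}{9}$
$w{\left(m \right)} = -4 + \sqrt{m + m \left(4 + m\right)}$ ($w{\left(m \right)} = -4 + \sqrt{m + \left(m + 4\right) m} = -4 + \sqrt{m + \left(4 + m\right) m} = -4 + \sqrt{m + m \left(4 + m\right)}$)
$V = - \frac{18}{7}$ ($V = -3 + \frac{\left(-1 - 1\right) 0 + \left(4 - 3\right) 3}{7} = -3 + \frac{\left(-2\right) 0 + 1 \cdot 3}{7} = -3 + \frac{0 + 3}{7} = -3 + \frac{1}{7} \cdot 3 = -3 + \frac{3}{7} = - \frac{18}{7} \approx -2.5714$)
$V w{\left(R{\left(2,-5 \right)} \right)} = - \frac{18 \left(-4 + \sqrt{\left(\frac{2}{9} + \frac{1}{9} \cdot 2\right) \left(5 + \left(\frac{2}{9} + \frac{1}{9} \cdot 2\right)\right)}\right)}{7} = - \frac{18 \left(-4 + \sqrt{\left(\frac{2}{9} + \frac{2}{9}\right) \left(5 + \left(\frac{2}{9} + \frac{2}{9}\right)\right)}\right)}{7} = - \frac{18 \left(-4 + \sqrt{\frac{4 \left(5 + \frac{4}{9}\right)}{9}}\right)}{7} = - \frac{18 \left(-4 + \sqrt{\frac{4}{9} \cdot \frac{49}{9}}\right)}{7} = - \frac{18 \left(-4 + \sqrt{\frac{196}{81}}\right)}{7} = - \frac{18 \left(-4 + \frac{14}{9}\right)}{7} = \left(- \frac{18}{7}\right) \left(- \frac{22}{9}\right) = \frac{44}{7}$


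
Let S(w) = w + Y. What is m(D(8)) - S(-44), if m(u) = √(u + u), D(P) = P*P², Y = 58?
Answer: 18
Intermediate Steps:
D(P) = P³
m(u) = √2*√u (m(u) = √(2*u) = √2*√u)
S(w) = 58 + w (S(w) = w + 58 = 58 + w)
m(D(8)) - S(-44) = √2*√(8³) - (58 - 44) = √2*√512 - 1*14 = √2*(16*√2) - 14 = 32 - 14 = 18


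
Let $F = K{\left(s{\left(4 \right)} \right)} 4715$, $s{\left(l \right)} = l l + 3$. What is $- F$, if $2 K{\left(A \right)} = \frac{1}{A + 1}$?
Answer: $- \frac{943}{8} \approx -117.88$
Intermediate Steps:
$s{\left(l \right)} = 3 + l^{2}$ ($s{\left(l \right)} = l^{2} + 3 = 3 + l^{2}$)
$K{\left(A \right)} = \frac{1}{2 \left(1 + A\right)}$ ($K{\left(A \right)} = \frac{1}{2 \left(A + 1\right)} = \frac{1}{2 \left(1 + A\right)}$)
$F = \frac{943}{8}$ ($F = \frac{1}{2 \left(1 + \left(3 + 4^{2}\right)\right)} 4715 = \frac{1}{2 \left(1 + \left(3 + 16\right)\right)} 4715 = \frac{1}{2 \left(1 + 19\right)} 4715 = \frac{1}{2 \cdot 20} \cdot 4715 = \frac{1}{2} \cdot \frac{1}{20} \cdot 4715 = \frac{1}{40} \cdot 4715 = \frac{943}{8} \approx 117.88$)
$- F = \left(-1\right) \frac{943}{8} = - \frac{943}{8}$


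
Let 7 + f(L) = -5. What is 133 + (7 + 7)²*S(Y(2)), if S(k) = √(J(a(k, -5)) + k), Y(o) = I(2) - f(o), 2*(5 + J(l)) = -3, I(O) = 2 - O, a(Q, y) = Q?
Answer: 133 + 98*√22 ≈ 592.66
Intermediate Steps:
f(L) = -12 (f(L) = -7 - 5 = -12)
J(l) = -13/2 (J(l) = -5 + (½)*(-3) = -5 - 3/2 = -13/2)
Y(o) = 12 (Y(o) = (2 - 1*2) - 1*(-12) = (2 - 2) + 12 = 0 + 12 = 12)
S(k) = √(-13/2 + k)
133 + (7 + 7)²*S(Y(2)) = 133 + (7 + 7)²*(√(-26 + 4*12)/2) = 133 + 14²*(√(-26 + 48)/2) = 133 + 196*(√22/2) = 133 + 98*√22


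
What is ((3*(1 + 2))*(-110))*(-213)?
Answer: 210870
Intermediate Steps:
((3*(1 + 2))*(-110))*(-213) = ((3*3)*(-110))*(-213) = (9*(-110))*(-213) = -990*(-213) = 210870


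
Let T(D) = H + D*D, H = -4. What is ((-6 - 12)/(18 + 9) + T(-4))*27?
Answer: 306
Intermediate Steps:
T(D) = -4 + D² (T(D) = -4 + D*D = -4 + D²)
((-6 - 12)/(18 + 9) + T(-4))*27 = ((-6 - 12)/(18 + 9) + (-4 + (-4)²))*27 = (-18/27 + (-4 + 16))*27 = (-18*1/27 + 12)*27 = (-⅔ + 12)*27 = (34/3)*27 = 306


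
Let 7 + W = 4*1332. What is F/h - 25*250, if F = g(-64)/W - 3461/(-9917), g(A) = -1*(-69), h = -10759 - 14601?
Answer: -4181892301800127/669102766760 ≈ -6250.0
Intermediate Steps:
h = -25360
g(A) = 69
W = 5321 (W = -7 + 4*1332 = -7 + 5328 = 5321)
F = 19100254/52768357 (F = 69/5321 - 3461/(-9917) = 69*(1/5321) - 3461*(-1/9917) = 69/5321 + 3461/9917 = 19100254/52768357 ≈ 0.36196)
F/h - 25*250 = (19100254/52768357)/(-25360) - 25*250 = (19100254/52768357)*(-1/25360) - 6250 = -9550127/669102766760 - 6250 = -4181892301800127/669102766760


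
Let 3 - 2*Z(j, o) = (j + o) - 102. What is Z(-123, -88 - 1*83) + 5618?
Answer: 11635/2 ≈ 5817.5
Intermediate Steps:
Z(j, o) = 105/2 - j/2 - o/2 (Z(j, o) = 3/2 - ((j + o) - 102)/2 = 3/2 - (-102 + j + o)/2 = 3/2 + (51 - j/2 - o/2) = 105/2 - j/2 - o/2)
Z(-123, -88 - 1*83) + 5618 = (105/2 - ½*(-123) - (-88 - 1*83)/2) + 5618 = (105/2 + 123/2 - (-88 - 83)/2) + 5618 = (105/2 + 123/2 - ½*(-171)) + 5618 = (105/2 + 123/2 + 171/2) + 5618 = 399/2 + 5618 = 11635/2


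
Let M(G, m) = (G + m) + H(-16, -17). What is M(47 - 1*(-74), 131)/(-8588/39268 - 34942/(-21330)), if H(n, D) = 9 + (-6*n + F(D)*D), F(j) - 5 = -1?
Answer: 30257810145/148615052 ≈ 203.60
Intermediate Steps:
F(j) = 4 (F(j) = 5 - 1 = 4)
H(n, D) = 9 - 6*n + 4*D (H(n, D) = 9 + (-6*n + 4*D) = 9 - 6*n + 4*D)
M(G, m) = 37 + G + m (M(G, m) = (G + m) + (9 - 6*(-16) + 4*(-17)) = (G + m) + (9 + 96 - 68) = (G + m) + 37 = 37 + G + m)
M(47 - 1*(-74), 131)/(-8588/39268 - 34942/(-21330)) = (37 + (47 - 1*(-74)) + 131)/(-8588/39268 - 34942/(-21330)) = (37 + (47 + 74) + 131)/(-8588*1/39268 - 34942*(-1/21330)) = (37 + 121 + 131)/(-2147/9817 + 17471/10665) = 289/(148615052/104698305) = 289*(104698305/148615052) = 30257810145/148615052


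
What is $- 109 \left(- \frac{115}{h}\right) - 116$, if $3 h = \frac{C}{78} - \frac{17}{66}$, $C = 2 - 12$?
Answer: $- \frac{32303486}{331} \approx -97594.0$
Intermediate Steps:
$C = -10$
$h = - \frac{331}{2574}$ ($h = \frac{- \frac{10}{78} - \frac{17}{66}}{3} = \frac{\left(-10\right) \frac{1}{78} - \frac{17}{66}}{3} = \frac{- \frac{5}{39} - \frac{17}{66}}{3} = \frac{1}{3} \left(- \frac{331}{858}\right) = - \frac{331}{2574} \approx -0.12859$)
$- 109 \left(- \frac{115}{h}\right) - 116 = - 109 \left(- \frac{115}{- \frac{331}{2574}}\right) - 116 = - 109 \left(\left(-115\right) \left(- \frac{2574}{331}\right)\right) - 116 = \left(-109\right) \frac{296010}{331} - 116 = - \frac{32265090}{331} - 116 = - \frac{32303486}{331}$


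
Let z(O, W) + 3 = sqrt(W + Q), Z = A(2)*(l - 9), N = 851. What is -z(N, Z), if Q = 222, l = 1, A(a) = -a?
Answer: 3 - sqrt(238) ≈ -12.427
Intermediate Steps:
Z = 16 (Z = (-1*2)*(1 - 9) = -2*(-8) = 16)
z(O, W) = -3 + sqrt(222 + W) (z(O, W) = -3 + sqrt(W + 222) = -3 + sqrt(222 + W))
-z(N, Z) = -(-3 + sqrt(222 + 16)) = -(-3 + sqrt(238)) = 3 - sqrt(238)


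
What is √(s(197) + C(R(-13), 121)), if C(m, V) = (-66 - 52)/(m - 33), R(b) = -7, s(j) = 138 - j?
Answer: I*√5605/10 ≈ 7.4867*I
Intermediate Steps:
C(m, V) = -118/(-33 + m)
√(s(197) + C(R(-13), 121)) = √((138 - 1*197) - 118/(-33 - 7)) = √((138 - 197) - 118/(-40)) = √(-59 - 118*(-1/40)) = √(-59 + 59/20) = √(-1121/20) = I*√5605/10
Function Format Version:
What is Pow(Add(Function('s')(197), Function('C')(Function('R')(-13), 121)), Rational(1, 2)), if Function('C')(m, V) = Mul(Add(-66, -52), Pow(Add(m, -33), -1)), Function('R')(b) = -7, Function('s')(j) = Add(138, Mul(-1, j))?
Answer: Mul(Rational(1, 10), I, Pow(5605, Rational(1, 2))) ≈ Mul(7.4867, I)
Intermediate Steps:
Function('C')(m, V) = Mul(-118, Pow(Add(-33, m), -1))
Pow(Add(Function('s')(197), Function('C')(Function('R')(-13), 121)), Rational(1, 2)) = Pow(Add(Add(138, Mul(-1, 197)), Mul(-118, Pow(Add(-33, -7), -1))), Rational(1, 2)) = Pow(Add(Add(138, -197), Mul(-118, Pow(-40, -1))), Rational(1, 2)) = Pow(Add(-59, Mul(-118, Rational(-1, 40))), Rational(1, 2)) = Pow(Add(-59, Rational(59, 20)), Rational(1, 2)) = Pow(Rational(-1121, 20), Rational(1, 2)) = Mul(Rational(1, 10), I, Pow(5605, Rational(1, 2)))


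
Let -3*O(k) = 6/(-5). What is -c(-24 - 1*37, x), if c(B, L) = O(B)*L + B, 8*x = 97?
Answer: 1123/20 ≈ 56.150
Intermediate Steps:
O(k) = ⅖ (O(k) = -2/(-5) = -2*(-1)/5 = -⅓*(-6/5) = ⅖)
x = 97/8 (x = (⅛)*97 = 97/8 ≈ 12.125)
c(B, L) = B + 2*L/5 (c(B, L) = 2*L/5 + B = B + 2*L/5)
-c(-24 - 1*37, x) = -((-24 - 1*37) + (⅖)*(97/8)) = -((-24 - 37) + 97/20) = -(-61 + 97/20) = -1*(-1123/20) = 1123/20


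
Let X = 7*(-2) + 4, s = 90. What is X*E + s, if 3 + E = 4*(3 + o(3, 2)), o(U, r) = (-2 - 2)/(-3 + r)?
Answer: -160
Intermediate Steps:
o(U, r) = -4/(-3 + r)
X = -10 (X = -14 + 4 = -10)
E = 25 (E = -3 + 4*(3 - 4/(-3 + 2)) = -3 + 4*(3 - 4/(-1)) = -3 + 4*(3 - 4*(-1)) = -3 + 4*(3 + 4) = -3 + 4*7 = -3 + 28 = 25)
X*E + s = -10*25 + 90 = -250 + 90 = -160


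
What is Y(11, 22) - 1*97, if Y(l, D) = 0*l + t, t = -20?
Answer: -117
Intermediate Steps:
Y(l, D) = -20 (Y(l, D) = 0*l - 20 = 0 - 20 = -20)
Y(11, 22) - 1*97 = -20 - 1*97 = -20 - 97 = -117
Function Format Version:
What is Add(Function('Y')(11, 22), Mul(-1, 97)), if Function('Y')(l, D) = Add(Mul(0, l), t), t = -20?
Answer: -117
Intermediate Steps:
Function('Y')(l, D) = -20 (Function('Y')(l, D) = Add(Mul(0, l), -20) = Add(0, -20) = -20)
Add(Function('Y')(11, 22), Mul(-1, 97)) = Add(-20, Mul(-1, 97)) = Add(-20, -97) = -117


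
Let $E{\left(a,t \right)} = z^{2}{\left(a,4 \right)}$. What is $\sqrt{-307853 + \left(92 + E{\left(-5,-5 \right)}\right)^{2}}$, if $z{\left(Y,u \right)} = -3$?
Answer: $2 i \sqrt{74413} \approx 545.58 i$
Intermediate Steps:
$E{\left(a,t \right)} = 9$ ($E{\left(a,t \right)} = \left(-3\right)^{2} = 9$)
$\sqrt{-307853 + \left(92 + E{\left(-5,-5 \right)}\right)^{2}} = \sqrt{-307853 + \left(92 + 9\right)^{2}} = \sqrt{-307853 + 101^{2}} = \sqrt{-307853 + 10201} = \sqrt{-297652} = 2 i \sqrt{74413}$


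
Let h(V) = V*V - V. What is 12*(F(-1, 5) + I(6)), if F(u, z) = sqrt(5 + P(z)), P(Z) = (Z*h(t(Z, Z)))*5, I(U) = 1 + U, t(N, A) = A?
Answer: 84 + 12*sqrt(505) ≈ 353.67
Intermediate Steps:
h(V) = V**2 - V
P(Z) = 5*Z**2*(-1 + Z) (P(Z) = (Z*(Z*(-1 + Z)))*5 = (Z**2*(-1 + Z))*5 = 5*Z**2*(-1 + Z))
F(u, z) = sqrt(5 + 5*z**2*(-1 + z))
12*(F(-1, 5) + I(6)) = 12*(sqrt(5)*sqrt(1 + 5**2*(-1 + 5)) + (1 + 6)) = 12*(sqrt(5)*sqrt(1 + 25*4) + 7) = 12*(sqrt(5)*sqrt(1 + 100) + 7) = 12*(sqrt(5)*sqrt(101) + 7) = 12*(sqrt(505) + 7) = 12*(7 + sqrt(505)) = 84 + 12*sqrt(505)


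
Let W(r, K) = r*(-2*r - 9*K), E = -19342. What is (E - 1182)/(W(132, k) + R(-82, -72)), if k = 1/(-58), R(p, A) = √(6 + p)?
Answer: 75143346201/127512002990 + 4315171*I*√19/127512002990 ≈ 0.5893 + 0.00014751*I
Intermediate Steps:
k = -1/58 ≈ -0.017241
W(r, K) = r*(-9*K - 2*r)
(E - 1182)/(W(132, k) + R(-82, -72)) = (-19342 - 1182)/(-1*132*(2*132 + 9*(-1/58)) + √(6 - 82)) = -20524/(-1*132*(264 - 9/58) + √(-76)) = -20524/(-1*132*15303/58 + 2*I*√19) = -20524/(-1009998/29 + 2*I*√19)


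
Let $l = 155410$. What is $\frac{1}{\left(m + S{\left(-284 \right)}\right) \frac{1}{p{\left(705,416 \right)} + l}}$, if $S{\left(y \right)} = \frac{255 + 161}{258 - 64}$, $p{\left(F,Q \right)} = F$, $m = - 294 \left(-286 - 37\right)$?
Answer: $\frac{15143155}{9211522} \approx 1.6439$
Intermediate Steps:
$m = 94962$ ($m = \left(-294\right) \left(-323\right) = 94962$)
$S{\left(y \right)} = \frac{208}{97}$ ($S{\left(y \right)} = \frac{416}{194} = 416 \cdot \frac{1}{194} = \frac{208}{97}$)
$\frac{1}{\left(m + S{\left(-284 \right)}\right) \frac{1}{p{\left(705,416 \right)} + l}} = \frac{1}{\left(94962 + \frac{208}{97}\right) \frac{1}{705 + 155410}} = \frac{1}{\frac{9211522}{97} \cdot \frac{1}{156115}} = \frac{1}{\frac{9211522}{15143155}} = \frac{15143155}{9211522}$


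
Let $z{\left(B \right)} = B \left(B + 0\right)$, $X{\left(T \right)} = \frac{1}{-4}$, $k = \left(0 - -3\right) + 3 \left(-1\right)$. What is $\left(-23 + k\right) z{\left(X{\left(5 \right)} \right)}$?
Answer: $- \frac{23}{16} \approx -1.4375$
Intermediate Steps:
$k = 0$ ($k = \left(0 + 3\right) - 3 = 3 - 3 = 0$)
$X{\left(T \right)} = - \frac{1}{4}$
$z{\left(B \right)} = B^{2}$ ($z{\left(B \right)} = B B = B^{2}$)
$\left(-23 + k\right) z{\left(X{\left(5 \right)} \right)} = \left(-23 + 0\right) \left(- \frac{1}{4}\right)^{2} = \left(-23\right) \frac{1}{16} = - \frac{23}{16}$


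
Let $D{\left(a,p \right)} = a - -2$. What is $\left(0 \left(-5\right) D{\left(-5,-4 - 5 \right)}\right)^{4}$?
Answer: $0$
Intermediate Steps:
$D{\left(a,p \right)} = 2 + a$ ($D{\left(a,p \right)} = a + 2 = 2 + a$)
$\left(0 \left(-5\right) D{\left(-5,-4 - 5 \right)}\right)^{4} = \left(0 \left(-5\right) \left(2 - 5\right)\right)^{4} = \left(0 \left(-3\right)\right)^{4} = 0^{4} = 0$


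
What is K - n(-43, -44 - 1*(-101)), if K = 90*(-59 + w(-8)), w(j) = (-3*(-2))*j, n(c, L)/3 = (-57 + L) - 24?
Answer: -9558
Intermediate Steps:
n(c, L) = -243 + 3*L (n(c, L) = 3*((-57 + L) - 24) = 3*(-81 + L) = -243 + 3*L)
w(j) = 6*j
K = -9630 (K = 90*(-59 + 6*(-8)) = 90*(-59 - 48) = 90*(-107) = -9630)
K - n(-43, -44 - 1*(-101)) = -9630 - (-243 + 3*(-44 - 1*(-101))) = -9630 - (-243 + 3*(-44 + 101)) = -9630 - (-243 + 3*57) = -9630 - (-243 + 171) = -9630 - 1*(-72) = -9630 + 72 = -9558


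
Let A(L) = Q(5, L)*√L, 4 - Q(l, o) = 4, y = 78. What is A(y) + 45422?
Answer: 45422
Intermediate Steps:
Q(l, o) = 0 (Q(l, o) = 4 - 1*4 = 4 - 4 = 0)
A(L) = 0 (A(L) = 0*√L = 0)
A(y) + 45422 = 0 + 45422 = 45422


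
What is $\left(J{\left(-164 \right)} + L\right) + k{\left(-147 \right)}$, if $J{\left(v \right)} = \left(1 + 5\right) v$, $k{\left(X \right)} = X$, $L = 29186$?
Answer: $28055$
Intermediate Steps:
$J{\left(v \right)} = 6 v$
$\left(J{\left(-164 \right)} + L\right) + k{\left(-147 \right)} = \left(6 \left(-164\right) + 29186\right) - 147 = \left(-984 + 29186\right) - 147 = 28202 - 147 = 28055$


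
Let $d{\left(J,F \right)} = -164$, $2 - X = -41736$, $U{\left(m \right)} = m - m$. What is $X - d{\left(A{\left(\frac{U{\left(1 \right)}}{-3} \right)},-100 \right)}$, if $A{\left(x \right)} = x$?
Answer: $41902$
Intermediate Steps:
$U{\left(m \right)} = 0$
$X = 41738$ ($X = 2 - -41736 = 2 + 41736 = 41738$)
$X - d{\left(A{\left(\frac{U{\left(1 \right)}}{-3} \right)},-100 \right)} = 41738 - -164 = 41738 + 164 = 41902$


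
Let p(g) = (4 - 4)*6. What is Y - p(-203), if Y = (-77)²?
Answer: 5929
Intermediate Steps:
p(g) = 0 (p(g) = 0*6 = 0)
Y = 5929
Y - p(-203) = 5929 - 1*0 = 5929 + 0 = 5929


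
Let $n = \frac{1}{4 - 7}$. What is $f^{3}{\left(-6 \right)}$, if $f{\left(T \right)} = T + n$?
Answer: $- \frac{6859}{27} \approx -254.04$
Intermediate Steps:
$n = - \frac{1}{3}$ ($n = \frac{1}{-3} = - \frac{1}{3} \approx -0.33333$)
$f{\left(T \right)} = - \frac{1}{3} + T$ ($f{\left(T \right)} = T - \frac{1}{3} = - \frac{1}{3} + T$)
$f^{3}{\left(-6 \right)} = \left(- \frac{1}{3} - 6\right)^{3} = \left(- \frac{19}{3}\right)^{3} = - \frac{6859}{27}$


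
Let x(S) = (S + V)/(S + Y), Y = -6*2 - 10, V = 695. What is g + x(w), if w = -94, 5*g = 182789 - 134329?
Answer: 1123671/116 ≈ 9686.8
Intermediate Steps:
g = 9692 (g = (182789 - 134329)/5 = (⅕)*48460 = 9692)
Y = -22 (Y = -12 - 10 = -22)
x(S) = (695 + S)/(-22 + S) (x(S) = (S + 695)/(S - 22) = (695 + S)/(-22 + S))
g + x(w) = 9692 + (695 - 94)/(-22 - 94) = 9692 + 601/(-116) = 9692 - 1/116*601 = 9692 - 601/116 = 1123671/116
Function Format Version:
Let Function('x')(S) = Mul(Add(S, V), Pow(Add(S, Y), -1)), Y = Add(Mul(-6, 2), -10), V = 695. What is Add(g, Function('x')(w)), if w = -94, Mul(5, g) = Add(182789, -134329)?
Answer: Rational(1123671, 116) ≈ 9686.8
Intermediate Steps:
g = 9692 (g = Mul(Rational(1, 5), Add(182789, -134329)) = Mul(Rational(1, 5), 48460) = 9692)
Y = -22 (Y = Add(-12, -10) = -22)
Function('x')(S) = Mul(Pow(Add(-22, S), -1), Add(695, S)) (Function('x')(S) = Mul(Add(S, 695), Pow(Add(S, -22), -1)) = Mul(Add(695, S), Pow(Add(-22, S), -1)) = Mul(Pow(Add(-22, S), -1), Add(695, S)))
Add(g, Function('x')(w)) = Add(9692, Mul(Pow(Add(-22, -94), -1), Add(695, -94))) = Add(9692, Mul(Pow(-116, -1), 601)) = Add(9692, Mul(Rational(-1, 116), 601)) = Add(9692, Rational(-601, 116)) = Rational(1123671, 116)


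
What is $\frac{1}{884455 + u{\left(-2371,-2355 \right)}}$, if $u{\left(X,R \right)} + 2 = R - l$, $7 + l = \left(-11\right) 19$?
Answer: $\frac{1}{882314} \approx 1.1334 \cdot 10^{-6}$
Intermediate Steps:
$l = -216$ ($l = -7 - 209 = -216$)
$u{\left(X,R \right)} = 214 + R$ ($u{\left(X,R \right)} = -2 + \left(R - -216\right) = -2 + \left(R + 216\right) = -2 + \left(216 + R\right) = 214 + R$)
$\frac{1}{884455 + u{\left(-2371,-2355 \right)}} = \frac{1}{884455 + \left(214 - 2355\right)} = \frac{1}{884455 - 2141} = \frac{1}{882314}$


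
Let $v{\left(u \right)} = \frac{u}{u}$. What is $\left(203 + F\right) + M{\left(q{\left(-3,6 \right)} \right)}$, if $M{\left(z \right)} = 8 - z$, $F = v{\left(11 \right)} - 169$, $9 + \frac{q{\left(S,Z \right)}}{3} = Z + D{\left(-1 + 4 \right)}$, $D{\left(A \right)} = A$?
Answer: $43$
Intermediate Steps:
$v{\left(u \right)} = 1$
$q{\left(S,Z \right)} = -18 + 3 Z$ ($q{\left(S,Z \right)} = -27 + 3 \left(Z + \left(-1 + 4\right)\right) = -27 + 3 \left(Z + 3\right) = -27 + 3 \left(3 + Z\right) = -27 + \left(9 + 3 Z\right) = -18 + 3 Z$)
$F = -168$ ($F = 1 - 169 = -168$)
$\left(203 + F\right) + M{\left(q{\left(-3,6 \right)} \right)} = \left(203 - 168\right) + \left(8 - \left(-18 + 3 \cdot 6\right)\right) = 35 + \left(8 - \left(-18 + 18\right)\right) = 35 + \left(8 - 0\right) = 35 + \left(8 + 0\right) = 35 + 8 = 43$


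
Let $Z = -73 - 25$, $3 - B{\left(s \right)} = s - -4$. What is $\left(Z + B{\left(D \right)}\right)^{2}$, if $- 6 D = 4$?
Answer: $\frac{87025}{9} \approx 9669.4$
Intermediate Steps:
$D = - \frac{2}{3}$ ($D = \left(- \frac{1}{6}\right) 4 = - \frac{2}{3} \approx -0.66667$)
$B{\left(s \right)} = -1 - s$ ($B{\left(s \right)} = 3 - \left(s - -4\right) = 3 - \left(s + 4\right) = 3 - \left(4 + s\right) = -1 - s$)
$Z = -98$
$\left(Z + B{\left(D \right)}\right)^{2} = \left(-98 - \frac{1}{3}\right)^{2} = \left(- \frac{295}{3}\right)^{2} = \frac{87025}{9}$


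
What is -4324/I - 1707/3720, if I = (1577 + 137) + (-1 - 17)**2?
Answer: -3260691/1263560 ≈ -2.5806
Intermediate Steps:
I = 2038 (I = 1714 + (-18)**2 = 1714 + 324 = 2038)
-4324/I - 1707/3720 = -4324/2038 - 1707/3720 = -4324*1/2038 - 1707*1/3720 = -2162/1019 - 569/1240 = -3260691/1263560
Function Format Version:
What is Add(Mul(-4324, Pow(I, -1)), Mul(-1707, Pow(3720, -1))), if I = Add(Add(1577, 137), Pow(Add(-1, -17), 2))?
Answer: Rational(-3260691, 1263560) ≈ -2.5806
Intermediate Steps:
I = 2038 (I = Add(1714, Pow(-18, 2)) = Add(1714, 324) = 2038)
Add(Mul(-4324, Pow(I, -1)), Mul(-1707, Pow(3720, -1))) = Add(Mul(-4324, Pow(2038, -1)), Mul(-1707, Pow(3720, -1))) = Add(Mul(-4324, Rational(1, 2038)), Mul(-1707, Rational(1, 3720))) = Add(Rational(-2162, 1019), Rational(-569, 1240)) = Rational(-3260691, 1263560)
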